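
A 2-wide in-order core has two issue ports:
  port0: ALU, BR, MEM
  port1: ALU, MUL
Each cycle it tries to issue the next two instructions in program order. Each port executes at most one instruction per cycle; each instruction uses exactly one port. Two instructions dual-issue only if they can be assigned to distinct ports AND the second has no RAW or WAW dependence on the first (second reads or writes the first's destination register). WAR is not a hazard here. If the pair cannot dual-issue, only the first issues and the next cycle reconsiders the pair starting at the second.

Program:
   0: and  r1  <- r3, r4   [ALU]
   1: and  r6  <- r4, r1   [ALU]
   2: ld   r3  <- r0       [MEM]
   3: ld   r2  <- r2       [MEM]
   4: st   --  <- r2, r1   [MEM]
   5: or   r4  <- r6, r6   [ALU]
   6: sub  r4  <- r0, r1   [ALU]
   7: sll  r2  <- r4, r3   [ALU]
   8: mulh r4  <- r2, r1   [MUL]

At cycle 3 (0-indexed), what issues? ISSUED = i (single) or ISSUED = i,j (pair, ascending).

ISSUED = 4,5

  cy0 -> i0 (and.ALU) RAW r1
  cy1 -> i1,i2 (and.ALU/ld.MEM) pair
  cy2 -> i3 (ld.MEM) no-port MEM/MEM
  cy3 -> i4,i5 (st.MEM/or.ALU) pair
  cy4 -> i6 (sub.ALU) RAW r4
  cy5 -> i7 (sll.ALU) RAW r2
  cy6 -> i8 (mulh.MUL) tail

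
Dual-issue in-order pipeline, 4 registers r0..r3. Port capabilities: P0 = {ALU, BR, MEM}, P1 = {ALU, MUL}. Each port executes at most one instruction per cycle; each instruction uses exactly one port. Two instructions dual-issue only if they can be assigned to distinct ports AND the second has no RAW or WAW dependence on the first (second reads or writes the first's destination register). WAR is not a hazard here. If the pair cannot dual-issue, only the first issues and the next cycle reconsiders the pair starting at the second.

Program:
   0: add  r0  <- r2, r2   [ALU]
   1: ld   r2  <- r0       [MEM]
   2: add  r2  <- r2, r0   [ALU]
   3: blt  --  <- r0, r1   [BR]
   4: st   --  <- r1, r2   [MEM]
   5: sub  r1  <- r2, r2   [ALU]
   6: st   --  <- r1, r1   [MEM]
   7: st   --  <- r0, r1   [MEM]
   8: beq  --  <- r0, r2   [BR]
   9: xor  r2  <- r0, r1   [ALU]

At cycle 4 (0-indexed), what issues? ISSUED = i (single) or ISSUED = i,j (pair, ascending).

ISSUED = 6

  cy0 -> i0 (add.ALU) RAW r0
  cy1 -> i1 (ld.MEM) RAW+WAW r2
  cy2 -> i2&i3 (add.ALU/blt.BR) dual
  cy3 -> i4&i5 (st.MEM/sub.ALU) dual
  cy4 -> i6 (st.MEM) no-port MEM/MEM
  cy5 -> i7 (st.MEM) no-port MEM/BR
  cy6 -> i8&i9 (beq.BR/xor.ALU) dual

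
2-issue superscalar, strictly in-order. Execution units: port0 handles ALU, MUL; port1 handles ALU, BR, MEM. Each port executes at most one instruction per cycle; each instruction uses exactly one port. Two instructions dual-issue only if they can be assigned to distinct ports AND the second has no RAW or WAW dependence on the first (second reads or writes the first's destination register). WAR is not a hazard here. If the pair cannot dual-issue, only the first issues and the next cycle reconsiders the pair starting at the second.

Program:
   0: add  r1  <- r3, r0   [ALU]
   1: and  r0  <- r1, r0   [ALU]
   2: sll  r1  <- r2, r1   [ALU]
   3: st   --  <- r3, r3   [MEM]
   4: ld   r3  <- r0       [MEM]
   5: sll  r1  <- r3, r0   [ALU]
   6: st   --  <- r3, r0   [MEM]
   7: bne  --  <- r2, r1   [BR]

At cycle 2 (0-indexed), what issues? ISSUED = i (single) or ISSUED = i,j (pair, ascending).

ISSUED = 3

c0: i0 add  RAW r1
c1: i1,i2 and/sll  pair
c2: i3 st  no-port MEM/MEM
c3: i4 ld  RAW r3
c4: i5,i6 sll/st  pair
c5: i7 bne  tail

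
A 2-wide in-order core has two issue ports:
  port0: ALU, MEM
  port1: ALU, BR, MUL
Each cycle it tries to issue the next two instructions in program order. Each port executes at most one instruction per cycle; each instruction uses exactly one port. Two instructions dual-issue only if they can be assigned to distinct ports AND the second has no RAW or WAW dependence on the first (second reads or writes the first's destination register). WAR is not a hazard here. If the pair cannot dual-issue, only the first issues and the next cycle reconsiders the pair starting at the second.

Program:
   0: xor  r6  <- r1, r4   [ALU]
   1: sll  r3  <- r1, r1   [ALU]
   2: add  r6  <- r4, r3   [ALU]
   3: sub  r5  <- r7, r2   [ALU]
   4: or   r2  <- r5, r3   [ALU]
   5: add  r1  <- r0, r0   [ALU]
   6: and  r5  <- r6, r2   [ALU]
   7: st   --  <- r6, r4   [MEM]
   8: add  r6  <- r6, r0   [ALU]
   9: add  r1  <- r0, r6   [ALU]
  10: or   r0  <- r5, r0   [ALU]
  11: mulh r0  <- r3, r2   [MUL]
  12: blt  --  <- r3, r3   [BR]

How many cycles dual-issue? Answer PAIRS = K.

  cy0 -> i0,i1 (xor;sll) dual
  cy1 -> i2,i3 (add;sub) dual
  cy2 -> i4,i5 (or;add) dual
  cy3 -> i6,i7 (and;st) dual
  cy4 -> i8 (add) RAW r6
  cy5 -> i9,i10 (add;or) dual
  cy6 -> i11 (mulh) no-port MUL/BR
  cy7 -> i12 (blt) tail

PAIRS = 5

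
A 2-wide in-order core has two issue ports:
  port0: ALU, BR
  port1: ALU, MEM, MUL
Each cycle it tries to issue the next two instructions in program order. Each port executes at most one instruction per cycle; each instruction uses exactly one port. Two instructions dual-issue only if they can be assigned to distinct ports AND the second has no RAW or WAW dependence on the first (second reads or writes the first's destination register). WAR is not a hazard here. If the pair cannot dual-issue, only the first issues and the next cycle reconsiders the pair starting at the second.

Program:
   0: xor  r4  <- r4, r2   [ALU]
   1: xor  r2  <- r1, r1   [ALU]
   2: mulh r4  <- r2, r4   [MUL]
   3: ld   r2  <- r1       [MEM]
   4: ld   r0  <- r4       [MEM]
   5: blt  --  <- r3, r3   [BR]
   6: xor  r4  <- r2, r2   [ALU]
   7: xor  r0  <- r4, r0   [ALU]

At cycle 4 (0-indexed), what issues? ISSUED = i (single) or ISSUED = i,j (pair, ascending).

  cy0 -> i0/i1 (xor xor) 2-wide
  cy1 -> i2 (mulh) no-port MUL/MEM
  cy2 -> i3 (ld) no-port MEM/MEM
  cy3 -> i4/i5 (ld blt) 2-wide
  cy4 -> i6 (xor) RAW r4
  cy5 -> i7 (xor) tail

ISSUED = 6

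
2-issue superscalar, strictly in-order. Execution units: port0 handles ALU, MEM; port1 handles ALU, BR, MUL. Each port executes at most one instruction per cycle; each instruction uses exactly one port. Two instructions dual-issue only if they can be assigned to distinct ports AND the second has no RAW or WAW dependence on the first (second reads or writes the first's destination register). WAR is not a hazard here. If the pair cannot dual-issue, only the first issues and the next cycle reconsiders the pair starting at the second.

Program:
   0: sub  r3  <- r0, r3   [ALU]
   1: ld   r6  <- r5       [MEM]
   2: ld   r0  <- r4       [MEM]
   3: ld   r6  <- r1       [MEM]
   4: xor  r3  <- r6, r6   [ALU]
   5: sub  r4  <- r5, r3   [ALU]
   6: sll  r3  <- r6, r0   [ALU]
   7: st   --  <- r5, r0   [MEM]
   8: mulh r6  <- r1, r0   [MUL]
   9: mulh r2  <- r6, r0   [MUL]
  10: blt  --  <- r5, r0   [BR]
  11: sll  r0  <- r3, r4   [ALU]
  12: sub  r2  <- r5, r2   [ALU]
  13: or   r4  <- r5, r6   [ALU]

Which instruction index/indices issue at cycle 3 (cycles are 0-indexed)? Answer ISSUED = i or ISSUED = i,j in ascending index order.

ISSUED = 4

0. sub.ALU;ld.MEM @i0/i1  | dual
1. ld.MEM @i2  | no-port MEM/MEM
2. ld.MEM @i3  | RAW r6
3. xor.ALU @i4  | RAW r3
4. sub.ALU;sll.ALU @i5/i6  | dual
5. st.MEM;mulh.MUL @i7/i8  | dual
6. mulh.MUL @i9  | no-port MUL/BR
7. blt.BR;sll.ALU @i10/i11  | dual
8. sub.ALU;or.ALU @i12/i13  | dual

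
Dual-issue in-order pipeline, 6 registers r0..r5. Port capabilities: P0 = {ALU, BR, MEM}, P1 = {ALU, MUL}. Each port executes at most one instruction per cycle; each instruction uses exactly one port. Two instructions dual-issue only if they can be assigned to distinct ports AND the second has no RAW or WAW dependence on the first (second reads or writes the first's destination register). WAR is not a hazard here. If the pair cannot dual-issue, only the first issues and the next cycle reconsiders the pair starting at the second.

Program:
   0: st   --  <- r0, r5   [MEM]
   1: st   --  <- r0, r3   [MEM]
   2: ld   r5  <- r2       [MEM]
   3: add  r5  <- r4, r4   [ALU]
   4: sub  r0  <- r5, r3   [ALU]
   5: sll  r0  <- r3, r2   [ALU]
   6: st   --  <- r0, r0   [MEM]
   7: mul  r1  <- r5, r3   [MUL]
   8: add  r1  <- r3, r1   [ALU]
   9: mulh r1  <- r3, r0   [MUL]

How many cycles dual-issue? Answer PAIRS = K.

0. st @i0  | no-port MEM/MEM
1. st @i1  | no-port MEM/MEM
2. ld @i2  | WAW r5
3. add @i3  | RAW r5
4. sub @i4  | WAW r0
5. sll @i5  | RAW r0
6. st+mul @i6&i7  | pair
7. add @i8  | WAW r1
8. mulh @i9  | tail

PAIRS = 1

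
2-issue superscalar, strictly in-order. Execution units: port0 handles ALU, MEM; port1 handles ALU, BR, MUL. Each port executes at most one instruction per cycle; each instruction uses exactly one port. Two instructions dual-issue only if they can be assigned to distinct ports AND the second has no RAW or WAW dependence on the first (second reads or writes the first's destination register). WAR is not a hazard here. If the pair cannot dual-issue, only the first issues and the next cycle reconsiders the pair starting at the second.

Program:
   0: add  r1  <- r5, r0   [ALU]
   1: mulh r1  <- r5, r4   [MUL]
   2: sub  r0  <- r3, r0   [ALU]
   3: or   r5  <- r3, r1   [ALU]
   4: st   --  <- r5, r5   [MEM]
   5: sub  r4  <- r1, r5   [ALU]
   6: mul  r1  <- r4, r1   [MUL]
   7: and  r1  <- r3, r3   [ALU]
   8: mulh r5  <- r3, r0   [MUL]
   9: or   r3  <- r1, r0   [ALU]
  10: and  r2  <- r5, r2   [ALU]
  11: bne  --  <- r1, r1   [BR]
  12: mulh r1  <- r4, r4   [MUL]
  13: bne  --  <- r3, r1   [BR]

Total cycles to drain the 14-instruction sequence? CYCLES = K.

CYCLES = 10

c0: i0 add  WAW r1
c1: i1/i2 mulh/sub  dual
c2: i3 or  RAW r5
c3: i4/i5 st/sub  dual
c4: i6 mul  WAW r1
c5: i7/i8 and/mulh  dual
c6: i9/i10 or/and  dual
c7: i11 bne  no-port BR/MUL
c8: i12 mulh  no-port MUL/BR
c9: i13 bne  tail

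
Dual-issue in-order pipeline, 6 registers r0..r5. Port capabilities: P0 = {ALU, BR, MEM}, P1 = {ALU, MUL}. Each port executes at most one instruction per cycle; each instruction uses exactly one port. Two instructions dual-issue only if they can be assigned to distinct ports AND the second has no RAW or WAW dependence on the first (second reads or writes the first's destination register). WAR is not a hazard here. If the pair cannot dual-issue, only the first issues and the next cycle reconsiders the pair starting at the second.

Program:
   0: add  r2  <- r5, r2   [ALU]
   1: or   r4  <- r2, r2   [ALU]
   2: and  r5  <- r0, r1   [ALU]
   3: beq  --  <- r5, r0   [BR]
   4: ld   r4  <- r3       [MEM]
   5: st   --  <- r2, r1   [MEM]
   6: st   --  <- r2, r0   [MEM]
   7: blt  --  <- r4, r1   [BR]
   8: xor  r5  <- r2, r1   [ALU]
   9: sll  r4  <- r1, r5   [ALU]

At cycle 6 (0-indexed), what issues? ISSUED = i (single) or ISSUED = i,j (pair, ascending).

c0: i0 add  RAW r2
c1: i1/i2 or and  pair
c2: i3 beq  no-port BR/MEM
c3: i4 ld  no-port MEM/MEM
c4: i5 st  no-port MEM/MEM
c5: i6 st  no-port MEM/BR
c6: i7/i8 blt xor  pair
c7: i9 sll  tail

ISSUED = 7,8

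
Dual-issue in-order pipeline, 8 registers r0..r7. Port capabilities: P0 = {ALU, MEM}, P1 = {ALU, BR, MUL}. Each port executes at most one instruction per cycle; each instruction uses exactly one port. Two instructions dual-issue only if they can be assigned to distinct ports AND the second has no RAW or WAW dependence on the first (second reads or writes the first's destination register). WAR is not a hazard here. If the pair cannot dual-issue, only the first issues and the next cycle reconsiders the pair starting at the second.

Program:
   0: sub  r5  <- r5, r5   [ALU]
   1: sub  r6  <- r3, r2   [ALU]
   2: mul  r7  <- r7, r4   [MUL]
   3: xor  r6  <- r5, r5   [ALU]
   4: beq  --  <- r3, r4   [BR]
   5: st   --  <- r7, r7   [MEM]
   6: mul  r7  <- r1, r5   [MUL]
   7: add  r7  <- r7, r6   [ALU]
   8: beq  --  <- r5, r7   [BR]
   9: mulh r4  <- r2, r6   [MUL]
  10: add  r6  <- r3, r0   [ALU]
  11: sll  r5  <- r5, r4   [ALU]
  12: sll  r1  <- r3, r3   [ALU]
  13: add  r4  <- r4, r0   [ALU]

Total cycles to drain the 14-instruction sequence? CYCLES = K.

c0: i0,i1 sub+sub  2-wide
c1: i2,i3 mul+xor  2-wide
c2: i4,i5 beq+st  2-wide
c3: i6 mul  RAW+WAW r7
c4: i7 add  RAW r7
c5: i8 beq  no-port BR/MUL
c6: i9,i10 mulh+add  2-wide
c7: i11,i12 sll+sll  2-wide
c8: i13 add  tail

CYCLES = 9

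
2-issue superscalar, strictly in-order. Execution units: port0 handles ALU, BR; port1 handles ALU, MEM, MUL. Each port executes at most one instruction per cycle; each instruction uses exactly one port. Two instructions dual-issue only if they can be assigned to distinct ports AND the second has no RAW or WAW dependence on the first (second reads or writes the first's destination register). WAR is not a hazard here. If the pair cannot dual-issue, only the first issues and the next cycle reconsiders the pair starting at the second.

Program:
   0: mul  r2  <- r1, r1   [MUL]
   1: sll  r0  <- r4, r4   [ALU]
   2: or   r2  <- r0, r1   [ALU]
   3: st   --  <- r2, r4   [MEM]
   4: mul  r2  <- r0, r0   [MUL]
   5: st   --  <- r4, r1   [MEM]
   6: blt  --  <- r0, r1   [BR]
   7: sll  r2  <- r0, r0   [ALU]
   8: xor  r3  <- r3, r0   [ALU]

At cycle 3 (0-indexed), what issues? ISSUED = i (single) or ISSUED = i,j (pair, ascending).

ISSUED = 4

[0] i0,i1  mul.MUL/sll.ALU  -- pair
[1] i2  or.ALU  -- RAW r2
[2] i3  st.MEM  -- no-port MEM/MUL
[3] i4  mul.MUL  -- no-port MUL/MEM
[4] i5,i6  st.MEM/blt.BR  -- pair
[5] i7,i8  sll.ALU/xor.ALU  -- pair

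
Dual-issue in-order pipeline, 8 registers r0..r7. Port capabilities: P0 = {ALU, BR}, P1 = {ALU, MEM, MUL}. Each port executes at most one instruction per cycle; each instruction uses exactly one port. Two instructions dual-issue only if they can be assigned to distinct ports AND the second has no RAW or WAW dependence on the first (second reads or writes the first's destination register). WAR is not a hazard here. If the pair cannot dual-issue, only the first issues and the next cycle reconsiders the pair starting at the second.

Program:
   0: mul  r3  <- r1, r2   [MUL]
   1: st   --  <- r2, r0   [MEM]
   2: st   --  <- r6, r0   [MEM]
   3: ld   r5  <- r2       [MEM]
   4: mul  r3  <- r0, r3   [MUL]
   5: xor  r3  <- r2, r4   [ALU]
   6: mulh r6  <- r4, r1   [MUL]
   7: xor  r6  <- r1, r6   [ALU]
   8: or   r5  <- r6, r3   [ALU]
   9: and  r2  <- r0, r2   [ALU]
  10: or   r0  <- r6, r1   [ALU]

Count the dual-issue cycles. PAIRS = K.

#0 head=0: mul i0 no-port MUL/MEM
#1 head=1: st i1 no-port MEM/MEM
#2 head=2: st i2 no-port MEM/MEM
#3 head=3: ld i3 no-port MEM/MUL
#4 head=4: mul i4 WAW r3
#5 head=5: xor;mulh i5/i6 dual
#6 head=7: xor i7 RAW r6
#7 head=8: or;and i8/i9 dual
#8 head=10: or i10 tail

PAIRS = 2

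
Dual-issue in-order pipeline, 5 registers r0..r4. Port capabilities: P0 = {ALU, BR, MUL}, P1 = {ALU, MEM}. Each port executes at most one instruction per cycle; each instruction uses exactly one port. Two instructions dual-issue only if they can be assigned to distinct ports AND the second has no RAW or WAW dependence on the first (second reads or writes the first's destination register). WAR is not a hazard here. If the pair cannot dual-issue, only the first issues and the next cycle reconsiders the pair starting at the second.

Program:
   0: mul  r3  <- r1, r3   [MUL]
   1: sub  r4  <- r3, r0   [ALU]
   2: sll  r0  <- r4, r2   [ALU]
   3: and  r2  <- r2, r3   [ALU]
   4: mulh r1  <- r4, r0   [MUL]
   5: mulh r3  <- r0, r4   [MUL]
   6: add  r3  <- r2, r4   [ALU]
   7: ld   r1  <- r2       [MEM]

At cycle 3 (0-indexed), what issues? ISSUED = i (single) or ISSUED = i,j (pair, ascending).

ISSUED = 4

c0: i0 mul  RAW r3
c1: i1 sub  RAW r4
c2: i2&i3 sll+and  2-wide
c3: i4 mulh  no-port MUL/MUL
c4: i5 mulh  WAW r3
c5: i6&i7 add+ld  2-wide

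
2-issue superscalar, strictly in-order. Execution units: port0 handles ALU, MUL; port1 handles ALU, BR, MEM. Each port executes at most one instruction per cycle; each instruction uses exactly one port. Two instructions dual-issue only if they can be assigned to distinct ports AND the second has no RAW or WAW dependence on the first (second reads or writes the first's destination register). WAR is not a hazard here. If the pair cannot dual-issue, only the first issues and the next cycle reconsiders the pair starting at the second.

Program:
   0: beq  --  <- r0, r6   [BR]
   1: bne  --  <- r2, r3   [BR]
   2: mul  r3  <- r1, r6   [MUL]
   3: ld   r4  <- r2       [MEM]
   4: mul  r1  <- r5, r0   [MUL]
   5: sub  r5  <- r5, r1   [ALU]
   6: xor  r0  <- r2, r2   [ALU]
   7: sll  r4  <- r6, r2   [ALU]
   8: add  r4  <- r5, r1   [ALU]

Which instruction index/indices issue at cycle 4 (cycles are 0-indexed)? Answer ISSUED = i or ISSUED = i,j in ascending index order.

ISSUED = 7

  cy0 -> i0 (beq) no-port BR/BR
  cy1 -> i1&i2 (bne mul) pair
  cy2 -> i3&i4 (ld mul) pair
  cy3 -> i5&i6 (sub xor) pair
  cy4 -> i7 (sll) WAW r4
  cy5 -> i8 (add) tail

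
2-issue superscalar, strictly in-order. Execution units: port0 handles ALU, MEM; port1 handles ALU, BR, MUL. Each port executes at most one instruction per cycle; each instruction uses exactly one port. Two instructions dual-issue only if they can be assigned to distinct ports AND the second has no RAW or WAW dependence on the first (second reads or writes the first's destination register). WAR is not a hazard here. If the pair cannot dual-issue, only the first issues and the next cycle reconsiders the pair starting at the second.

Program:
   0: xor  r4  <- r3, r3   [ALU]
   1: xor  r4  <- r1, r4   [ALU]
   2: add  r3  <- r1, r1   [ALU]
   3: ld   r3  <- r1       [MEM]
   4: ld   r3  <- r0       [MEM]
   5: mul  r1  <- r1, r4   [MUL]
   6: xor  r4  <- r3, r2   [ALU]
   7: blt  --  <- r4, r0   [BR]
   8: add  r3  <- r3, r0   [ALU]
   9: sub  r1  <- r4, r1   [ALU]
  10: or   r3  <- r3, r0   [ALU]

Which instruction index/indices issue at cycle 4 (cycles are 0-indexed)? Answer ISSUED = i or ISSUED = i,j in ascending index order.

ISSUED = 6

c0: i0 xor  RAW+WAW r4
c1: i1&i2 xor+add  dual
c2: i3 ld  no-port MEM/MEM
c3: i4&i5 ld+mul  dual
c4: i6 xor  RAW r4
c5: i7&i8 blt+add  dual
c6: i9&i10 sub+or  dual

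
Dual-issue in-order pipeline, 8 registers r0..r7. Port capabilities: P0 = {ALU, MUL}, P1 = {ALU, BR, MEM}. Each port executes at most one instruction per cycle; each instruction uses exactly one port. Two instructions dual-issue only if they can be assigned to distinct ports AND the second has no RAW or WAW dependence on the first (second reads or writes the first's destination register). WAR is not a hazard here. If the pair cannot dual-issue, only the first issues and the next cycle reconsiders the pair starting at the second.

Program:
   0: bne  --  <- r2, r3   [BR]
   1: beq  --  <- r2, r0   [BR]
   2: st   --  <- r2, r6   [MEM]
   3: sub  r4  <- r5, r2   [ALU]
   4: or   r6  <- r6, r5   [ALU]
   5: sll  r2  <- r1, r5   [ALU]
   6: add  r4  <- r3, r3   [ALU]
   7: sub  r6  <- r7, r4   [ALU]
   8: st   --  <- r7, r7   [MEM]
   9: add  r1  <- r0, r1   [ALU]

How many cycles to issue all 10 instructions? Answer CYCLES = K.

CYCLES = 7

c0: i0 bne  no-port BR/BR
c1: i1 beq  no-port BR/MEM
c2: i2&i3 st sub  2-wide
c3: i4&i5 or sll  2-wide
c4: i6 add  RAW r4
c5: i7&i8 sub st  2-wide
c6: i9 add  tail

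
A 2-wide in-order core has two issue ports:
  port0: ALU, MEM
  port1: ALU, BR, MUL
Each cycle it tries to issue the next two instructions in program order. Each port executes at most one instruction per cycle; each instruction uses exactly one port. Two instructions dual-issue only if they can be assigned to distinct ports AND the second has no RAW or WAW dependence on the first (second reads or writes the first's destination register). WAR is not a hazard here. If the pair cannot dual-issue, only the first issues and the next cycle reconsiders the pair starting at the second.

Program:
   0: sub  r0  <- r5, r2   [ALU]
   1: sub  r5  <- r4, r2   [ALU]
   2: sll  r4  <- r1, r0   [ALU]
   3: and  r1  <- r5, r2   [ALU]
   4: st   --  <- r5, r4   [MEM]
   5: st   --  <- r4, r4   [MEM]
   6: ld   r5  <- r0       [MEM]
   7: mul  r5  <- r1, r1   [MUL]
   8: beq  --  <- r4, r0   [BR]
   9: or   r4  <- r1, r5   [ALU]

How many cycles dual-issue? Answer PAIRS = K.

#0 head=0: sub;sub i0/i1 2-wide
#1 head=2: sll;and i2/i3 2-wide
#2 head=4: st i4 no-port MEM/MEM
#3 head=5: st i5 no-port MEM/MEM
#4 head=6: ld i6 WAW r5
#5 head=7: mul i7 no-port MUL/BR
#6 head=8: beq;or i8/i9 2-wide

PAIRS = 3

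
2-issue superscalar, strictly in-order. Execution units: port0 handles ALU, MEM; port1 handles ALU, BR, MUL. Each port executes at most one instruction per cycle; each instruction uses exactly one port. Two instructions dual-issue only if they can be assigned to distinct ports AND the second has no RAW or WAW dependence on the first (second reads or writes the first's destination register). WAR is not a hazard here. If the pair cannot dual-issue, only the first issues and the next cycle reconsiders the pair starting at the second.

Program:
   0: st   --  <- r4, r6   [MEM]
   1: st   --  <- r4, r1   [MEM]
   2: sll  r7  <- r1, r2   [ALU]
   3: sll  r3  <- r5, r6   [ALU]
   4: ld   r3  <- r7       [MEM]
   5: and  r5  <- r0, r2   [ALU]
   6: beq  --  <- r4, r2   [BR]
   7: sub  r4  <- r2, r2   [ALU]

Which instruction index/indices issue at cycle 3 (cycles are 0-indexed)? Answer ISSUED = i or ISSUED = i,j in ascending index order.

t=0 i0:st ; no-port MEM/MEM
t=1 i1,i2:st sll ; 2-wide
t=2 i3:sll ; WAW r3
t=3 i4,i5:ld and ; 2-wide
t=4 i6,i7:beq sub ; 2-wide

ISSUED = 4,5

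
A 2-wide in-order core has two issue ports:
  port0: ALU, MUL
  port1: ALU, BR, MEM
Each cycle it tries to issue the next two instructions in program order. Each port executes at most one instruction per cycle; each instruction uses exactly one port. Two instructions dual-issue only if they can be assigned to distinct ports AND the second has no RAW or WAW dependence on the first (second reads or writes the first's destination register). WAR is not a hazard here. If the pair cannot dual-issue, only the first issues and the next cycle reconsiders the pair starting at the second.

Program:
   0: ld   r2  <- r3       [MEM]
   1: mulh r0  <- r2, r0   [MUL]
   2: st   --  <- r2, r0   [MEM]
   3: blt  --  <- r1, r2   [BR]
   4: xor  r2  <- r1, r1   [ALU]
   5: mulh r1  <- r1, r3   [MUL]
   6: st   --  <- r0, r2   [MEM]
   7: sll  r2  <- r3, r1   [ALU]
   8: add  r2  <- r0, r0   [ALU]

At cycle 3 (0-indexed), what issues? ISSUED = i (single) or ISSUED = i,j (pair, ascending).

[0] i0  ld.MEM  -- RAW r2
[1] i1  mulh.MUL  -- RAW r0
[2] i2  st.MEM  -- no-port MEM/BR
[3] i3/i4  blt.BR;xor.ALU  -- 2-wide
[4] i5/i6  mulh.MUL;st.MEM  -- 2-wide
[5] i7  sll.ALU  -- WAW r2
[6] i8  add.ALU  -- tail

ISSUED = 3,4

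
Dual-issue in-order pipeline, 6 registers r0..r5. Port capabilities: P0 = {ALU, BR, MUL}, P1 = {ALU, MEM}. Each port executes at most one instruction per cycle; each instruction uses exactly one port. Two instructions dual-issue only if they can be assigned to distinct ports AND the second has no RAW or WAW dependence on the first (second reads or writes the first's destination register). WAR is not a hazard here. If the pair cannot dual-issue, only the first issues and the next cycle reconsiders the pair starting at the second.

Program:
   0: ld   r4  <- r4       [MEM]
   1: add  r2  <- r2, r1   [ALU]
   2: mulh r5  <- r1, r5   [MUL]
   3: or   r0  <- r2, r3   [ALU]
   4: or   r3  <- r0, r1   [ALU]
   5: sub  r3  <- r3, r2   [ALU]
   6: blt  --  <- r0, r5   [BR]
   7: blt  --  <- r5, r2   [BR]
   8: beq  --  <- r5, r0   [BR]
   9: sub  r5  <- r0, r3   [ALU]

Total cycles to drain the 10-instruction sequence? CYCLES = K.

CYCLES = 6

0. ld+add @i0&i1  | dual
1. mulh+or @i2&i3  | dual
2. or @i4  | RAW+WAW r3
3. sub+blt @i5&i6  | dual
4. blt @i7  | no-port BR/BR
5. beq+sub @i8&i9  | dual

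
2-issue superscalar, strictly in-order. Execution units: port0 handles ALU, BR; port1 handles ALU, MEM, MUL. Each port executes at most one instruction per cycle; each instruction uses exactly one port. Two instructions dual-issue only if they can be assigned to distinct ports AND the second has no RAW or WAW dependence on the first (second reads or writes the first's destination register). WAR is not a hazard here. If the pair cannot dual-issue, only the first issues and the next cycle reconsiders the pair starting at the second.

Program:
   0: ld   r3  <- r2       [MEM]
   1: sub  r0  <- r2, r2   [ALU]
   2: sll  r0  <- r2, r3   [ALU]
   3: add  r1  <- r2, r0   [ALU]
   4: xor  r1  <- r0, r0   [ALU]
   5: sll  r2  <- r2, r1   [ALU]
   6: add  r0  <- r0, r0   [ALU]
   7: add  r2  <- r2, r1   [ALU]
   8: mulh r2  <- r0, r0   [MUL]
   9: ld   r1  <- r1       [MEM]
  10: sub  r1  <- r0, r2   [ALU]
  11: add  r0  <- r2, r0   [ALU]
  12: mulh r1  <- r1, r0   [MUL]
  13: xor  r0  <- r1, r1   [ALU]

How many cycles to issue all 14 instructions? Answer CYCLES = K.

c0: i0,i1 ld.MEM+sub.ALU  pair
c1: i2 sll.ALU  RAW r0
c2: i3 add.ALU  WAW r1
c3: i4 xor.ALU  RAW r1
c4: i5,i6 sll.ALU+add.ALU  pair
c5: i7 add.ALU  WAW r2
c6: i8 mulh.MUL  no-port MUL/MEM
c7: i9 ld.MEM  WAW r1
c8: i10,i11 sub.ALU+add.ALU  pair
c9: i12 mulh.MUL  RAW r1
c10: i13 xor.ALU  tail

CYCLES = 11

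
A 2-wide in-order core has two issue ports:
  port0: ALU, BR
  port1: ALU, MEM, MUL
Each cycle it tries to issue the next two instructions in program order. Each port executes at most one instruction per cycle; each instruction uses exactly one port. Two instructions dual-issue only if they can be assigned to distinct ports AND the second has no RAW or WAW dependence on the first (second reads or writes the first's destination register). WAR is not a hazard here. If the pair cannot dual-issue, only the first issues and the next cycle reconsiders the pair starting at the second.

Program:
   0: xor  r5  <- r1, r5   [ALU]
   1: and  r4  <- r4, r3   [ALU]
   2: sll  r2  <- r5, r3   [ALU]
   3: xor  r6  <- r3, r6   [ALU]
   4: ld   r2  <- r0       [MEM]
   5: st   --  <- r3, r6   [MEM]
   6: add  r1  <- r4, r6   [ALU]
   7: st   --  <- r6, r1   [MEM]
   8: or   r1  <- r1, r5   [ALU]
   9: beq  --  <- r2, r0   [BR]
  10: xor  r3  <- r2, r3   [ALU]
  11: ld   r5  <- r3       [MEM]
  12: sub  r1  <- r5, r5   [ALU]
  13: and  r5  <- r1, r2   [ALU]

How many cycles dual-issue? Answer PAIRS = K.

c0: i0/i1 xor;and  pair
c1: i2/i3 sll;xor  pair
c2: i4 ld  no-port MEM/MEM
c3: i5/i6 st;add  pair
c4: i7/i8 st;or  pair
c5: i9/i10 beq;xor  pair
c6: i11 ld  RAW r5
c7: i12 sub  RAW r1
c8: i13 and  tail

PAIRS = 5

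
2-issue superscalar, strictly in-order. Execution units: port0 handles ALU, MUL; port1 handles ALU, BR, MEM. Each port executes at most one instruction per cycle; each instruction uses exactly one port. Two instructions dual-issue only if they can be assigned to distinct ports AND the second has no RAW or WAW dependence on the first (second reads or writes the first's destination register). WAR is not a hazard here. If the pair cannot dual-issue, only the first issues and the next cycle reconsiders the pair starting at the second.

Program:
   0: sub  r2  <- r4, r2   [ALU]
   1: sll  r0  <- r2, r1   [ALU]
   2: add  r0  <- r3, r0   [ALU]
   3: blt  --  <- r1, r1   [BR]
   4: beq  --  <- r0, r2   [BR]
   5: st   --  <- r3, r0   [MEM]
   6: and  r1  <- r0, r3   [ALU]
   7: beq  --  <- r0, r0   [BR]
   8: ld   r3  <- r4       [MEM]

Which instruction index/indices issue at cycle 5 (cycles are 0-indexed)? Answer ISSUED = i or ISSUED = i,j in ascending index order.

ISSUED = 7

0. sub.ALU @i0  | RAW r2
1. sll.ALU @i1  | RAW+WAW r0
2. add.ALU blt.BR @i2+i3  | dual
3. beq.BR @i4  | no-port BR/MEM
4. st.MEM and.ALU @i5+i6  | dual
5. beq.BR @i7  | no-port BR/MEM
6. ld.MEM @i8  | tail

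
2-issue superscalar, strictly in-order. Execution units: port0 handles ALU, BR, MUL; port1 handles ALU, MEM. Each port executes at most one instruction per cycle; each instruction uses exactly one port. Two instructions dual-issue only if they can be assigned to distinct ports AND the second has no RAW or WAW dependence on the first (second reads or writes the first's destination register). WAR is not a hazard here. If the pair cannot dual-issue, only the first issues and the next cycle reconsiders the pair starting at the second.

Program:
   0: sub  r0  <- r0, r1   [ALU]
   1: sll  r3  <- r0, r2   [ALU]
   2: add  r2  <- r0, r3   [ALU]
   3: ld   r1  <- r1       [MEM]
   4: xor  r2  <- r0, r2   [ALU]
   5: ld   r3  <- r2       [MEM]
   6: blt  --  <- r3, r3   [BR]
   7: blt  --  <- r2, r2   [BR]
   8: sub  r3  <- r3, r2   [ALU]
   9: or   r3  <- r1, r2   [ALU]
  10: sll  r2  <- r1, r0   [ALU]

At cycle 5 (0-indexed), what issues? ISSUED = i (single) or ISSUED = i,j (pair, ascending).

ISSUED = 6

#0 head=0: sub i0 RAW r0
#1 head=1: sll i1 RAW r3
#2 head=2: add+ld i2&i3 pair
#3 head=4: xor i4 RAW r2
#4 head=5: ld i5 RAW r3
#5 head=6: blt i6 no-port BR/BR
#6 head=7: blt+sub i7&i8 pair
#7 head=9: or+sll i9&i10 pair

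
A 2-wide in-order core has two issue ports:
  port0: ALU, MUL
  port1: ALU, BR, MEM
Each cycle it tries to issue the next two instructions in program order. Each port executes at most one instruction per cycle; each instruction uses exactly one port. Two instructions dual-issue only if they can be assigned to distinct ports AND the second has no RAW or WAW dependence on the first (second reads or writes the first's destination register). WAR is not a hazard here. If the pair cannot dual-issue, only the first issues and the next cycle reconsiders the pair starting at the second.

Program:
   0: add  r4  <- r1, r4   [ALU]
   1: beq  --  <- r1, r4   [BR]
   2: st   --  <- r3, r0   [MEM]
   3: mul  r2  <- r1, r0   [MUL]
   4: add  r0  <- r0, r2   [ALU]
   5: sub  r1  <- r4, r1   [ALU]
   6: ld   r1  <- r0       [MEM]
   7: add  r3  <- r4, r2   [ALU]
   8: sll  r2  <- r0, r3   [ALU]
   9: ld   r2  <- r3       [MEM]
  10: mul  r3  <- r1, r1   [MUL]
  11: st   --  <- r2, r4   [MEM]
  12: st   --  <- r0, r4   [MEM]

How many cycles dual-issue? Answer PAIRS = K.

0. add.ALU @i0  | RAW r4
1. beq.BR @i1  | no-port BR/MEM
2. st.MEM mul.MUL @i2,i3  | pair
3. add.ALU sub.ALU @i4,i5  | pair
4. ld.MEM add.ALU @i6,i7  | pair
5. sll.ALU @i8  | WAW r2
6. ld.MEM mul.MUL @i9,i10  | pair
7. st.MEM @i11  | no-port MEM/MEM
8. st.MEM @i12  | tail

PAIRS = 4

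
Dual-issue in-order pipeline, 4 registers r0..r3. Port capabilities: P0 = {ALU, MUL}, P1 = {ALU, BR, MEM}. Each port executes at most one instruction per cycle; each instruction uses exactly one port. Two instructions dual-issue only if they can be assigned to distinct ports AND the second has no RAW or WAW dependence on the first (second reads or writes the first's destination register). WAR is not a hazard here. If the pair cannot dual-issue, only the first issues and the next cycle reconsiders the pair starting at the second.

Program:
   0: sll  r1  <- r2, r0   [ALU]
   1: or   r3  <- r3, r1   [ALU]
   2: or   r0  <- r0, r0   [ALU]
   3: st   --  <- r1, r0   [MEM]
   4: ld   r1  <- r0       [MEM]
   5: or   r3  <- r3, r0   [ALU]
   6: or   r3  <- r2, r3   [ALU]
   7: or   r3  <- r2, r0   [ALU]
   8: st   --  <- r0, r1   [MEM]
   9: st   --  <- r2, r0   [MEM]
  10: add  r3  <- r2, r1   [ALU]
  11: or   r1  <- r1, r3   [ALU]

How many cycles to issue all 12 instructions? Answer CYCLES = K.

  cy0 -> i0 (sll.ALU) RAW r1
  cy1 -> i1&i2 (or.ALU;or.ALU) 2-wide
  cy2 -> i3 (st.MEM) no-port MEM/MEM
  cy3 -> i4&i5 (ld.MEM;or.ALU) 2-wide
  cy4 -> i6 (or.ALU) WAW r3
  cy5 -> i7&i8 (or.ALU;st.MEM) 2-wide
  cy6 -> i9&i10 (st.MEM;add.ALU) 2-wide
  cy7 -> i11 (or.ALU) tail

CYCLES = 8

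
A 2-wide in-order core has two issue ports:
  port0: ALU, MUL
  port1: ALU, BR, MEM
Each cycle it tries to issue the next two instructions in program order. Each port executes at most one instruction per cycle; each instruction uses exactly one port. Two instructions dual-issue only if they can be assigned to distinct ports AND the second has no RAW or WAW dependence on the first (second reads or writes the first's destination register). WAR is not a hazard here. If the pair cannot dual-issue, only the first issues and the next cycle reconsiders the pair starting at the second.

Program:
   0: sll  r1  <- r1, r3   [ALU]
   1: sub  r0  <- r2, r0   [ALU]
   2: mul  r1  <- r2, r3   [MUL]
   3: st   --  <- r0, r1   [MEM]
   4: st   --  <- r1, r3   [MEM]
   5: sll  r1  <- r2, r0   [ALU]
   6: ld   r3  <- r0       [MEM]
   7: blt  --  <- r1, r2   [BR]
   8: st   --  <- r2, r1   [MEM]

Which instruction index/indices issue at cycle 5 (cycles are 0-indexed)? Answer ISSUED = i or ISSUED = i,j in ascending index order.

ISSUED = 7

#0 head=0: sll;sub i0,i1 2-wide
#1 head=2: mul i2 RAW r1
#2 head=3: st i3 no-port MEM/MEM
#3 head=4: st;sll i4,i5 2-wide
#4 head=6: ld i6 no-port MEM/BR
#5 head=7: blt i7 no-port BR/MEM
#6 head=8: st i8 tail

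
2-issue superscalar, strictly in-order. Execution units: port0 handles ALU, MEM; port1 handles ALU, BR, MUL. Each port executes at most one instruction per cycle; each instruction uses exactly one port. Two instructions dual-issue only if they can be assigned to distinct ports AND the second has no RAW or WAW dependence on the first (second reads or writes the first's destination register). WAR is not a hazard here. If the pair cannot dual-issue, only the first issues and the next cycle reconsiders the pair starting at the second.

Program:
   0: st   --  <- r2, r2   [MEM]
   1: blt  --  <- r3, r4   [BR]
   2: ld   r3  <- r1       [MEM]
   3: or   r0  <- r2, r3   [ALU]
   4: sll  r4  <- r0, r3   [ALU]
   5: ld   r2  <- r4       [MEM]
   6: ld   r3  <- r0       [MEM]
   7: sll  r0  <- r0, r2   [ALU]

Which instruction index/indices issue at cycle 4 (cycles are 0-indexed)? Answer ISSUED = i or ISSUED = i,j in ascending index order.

c0: i0/i1 st.MEM+blt.BR  pair
c1: i2 ld.MEM  RAW r3
c2: i3 or.ALU  RAW r0
c3: i4 sll.ALU  RAW r4
c4: i5 ld.MEM  no-port MEM/MEM
c5: i6/i7 ld.MEM+sll.ALU  pair

ISSUED = 5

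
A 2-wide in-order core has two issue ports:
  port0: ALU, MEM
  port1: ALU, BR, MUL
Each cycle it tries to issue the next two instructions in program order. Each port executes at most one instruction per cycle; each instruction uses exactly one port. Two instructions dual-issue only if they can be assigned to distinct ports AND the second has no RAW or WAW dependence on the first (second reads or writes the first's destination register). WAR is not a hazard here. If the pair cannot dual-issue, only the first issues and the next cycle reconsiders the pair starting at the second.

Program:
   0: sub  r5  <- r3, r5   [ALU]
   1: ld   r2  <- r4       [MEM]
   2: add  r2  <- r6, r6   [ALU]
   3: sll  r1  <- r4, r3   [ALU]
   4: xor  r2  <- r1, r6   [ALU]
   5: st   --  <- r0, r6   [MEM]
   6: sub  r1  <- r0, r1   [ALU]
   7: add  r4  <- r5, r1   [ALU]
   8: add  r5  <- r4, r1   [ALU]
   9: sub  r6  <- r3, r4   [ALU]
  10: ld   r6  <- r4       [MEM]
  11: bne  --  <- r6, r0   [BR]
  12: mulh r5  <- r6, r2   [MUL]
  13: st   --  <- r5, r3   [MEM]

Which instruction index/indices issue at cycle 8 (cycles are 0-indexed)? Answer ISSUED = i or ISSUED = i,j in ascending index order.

ISSUED = 12

t=0 i0/i1:sub.ALU ld.MEM ; 2-wide
t=1 i2/i3:add.ALU sll.ALU ; 2-wide
t=2 i4/i5:xor.ALU st.MEM ; 2-wide
t=3 i6:sub.ALU ; RAW r1
t=4 i7:add.ALU ; RAW r4
t=5 i8/i9:add.ALU sub.ALU ; 2-wide
t=6 i10:ld.MEM ; RAW r6
t=7 i11:bne.BR ; no-port BR/MUL
t=8 i12:mulh.MUL ; RAW r5
t=9 i13:st.MEM ; tail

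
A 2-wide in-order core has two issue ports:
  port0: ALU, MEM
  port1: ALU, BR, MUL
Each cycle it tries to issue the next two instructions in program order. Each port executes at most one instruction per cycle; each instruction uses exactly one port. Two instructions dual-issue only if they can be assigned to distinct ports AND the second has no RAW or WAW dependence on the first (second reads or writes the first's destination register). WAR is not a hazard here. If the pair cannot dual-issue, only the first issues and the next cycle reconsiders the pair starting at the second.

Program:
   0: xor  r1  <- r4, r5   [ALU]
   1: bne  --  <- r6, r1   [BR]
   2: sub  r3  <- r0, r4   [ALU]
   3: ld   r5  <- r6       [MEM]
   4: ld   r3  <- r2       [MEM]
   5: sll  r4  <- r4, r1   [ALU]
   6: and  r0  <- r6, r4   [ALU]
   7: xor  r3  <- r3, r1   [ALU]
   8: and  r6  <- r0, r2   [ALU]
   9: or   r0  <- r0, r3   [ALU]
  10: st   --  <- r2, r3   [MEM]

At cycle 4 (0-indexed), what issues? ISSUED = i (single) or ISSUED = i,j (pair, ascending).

ISSUED = 6,7

[0] i0  xor.ALU  -- RAW r1
[1] i1,i2  bne.BR sub.ALU  -- pair
[2] i3  ld.MEM  -- no-port MEM/MEM
[3] i4,i5  ld.MEM sll.ALU  -- pair
[4] i6,i7  and.ALU xor.ALU  -- pair
[5] i8,i9  and.ALU or.ALU  -- pair
[6] i10  st.MEM  -- tail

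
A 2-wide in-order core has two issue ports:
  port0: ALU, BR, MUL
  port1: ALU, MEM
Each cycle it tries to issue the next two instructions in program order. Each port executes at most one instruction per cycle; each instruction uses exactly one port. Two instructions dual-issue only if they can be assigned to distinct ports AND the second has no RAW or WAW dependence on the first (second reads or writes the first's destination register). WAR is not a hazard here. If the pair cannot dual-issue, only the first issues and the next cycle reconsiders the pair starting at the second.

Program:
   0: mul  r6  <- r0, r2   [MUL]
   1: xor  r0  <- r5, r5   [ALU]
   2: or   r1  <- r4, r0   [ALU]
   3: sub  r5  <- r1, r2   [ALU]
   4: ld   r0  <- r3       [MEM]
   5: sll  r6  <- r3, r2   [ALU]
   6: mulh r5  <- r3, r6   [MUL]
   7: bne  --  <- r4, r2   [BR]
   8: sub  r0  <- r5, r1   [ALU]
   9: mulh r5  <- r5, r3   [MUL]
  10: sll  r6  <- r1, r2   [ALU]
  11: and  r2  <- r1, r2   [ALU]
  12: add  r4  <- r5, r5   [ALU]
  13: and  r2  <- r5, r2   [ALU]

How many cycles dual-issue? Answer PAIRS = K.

  cy0 -> i0&i1 (mul+xor) dual
  cy1 -> i2 (or) RAW r1
  cy2 -> i3&i4 (sub+ld) dual
  cy3 -> i5 (sll) RAW r6
  cy4 -> i6 (mulh) no-port MUL/BR
  cy5 -> i7&i8 (bne+sub) dual
  cy6 -> i9&i10 (mulh+sll) dual
  cy7 -> i11&i12 (and+add) dual
  cy8 -> i13 (and) tail

PAIRS = 5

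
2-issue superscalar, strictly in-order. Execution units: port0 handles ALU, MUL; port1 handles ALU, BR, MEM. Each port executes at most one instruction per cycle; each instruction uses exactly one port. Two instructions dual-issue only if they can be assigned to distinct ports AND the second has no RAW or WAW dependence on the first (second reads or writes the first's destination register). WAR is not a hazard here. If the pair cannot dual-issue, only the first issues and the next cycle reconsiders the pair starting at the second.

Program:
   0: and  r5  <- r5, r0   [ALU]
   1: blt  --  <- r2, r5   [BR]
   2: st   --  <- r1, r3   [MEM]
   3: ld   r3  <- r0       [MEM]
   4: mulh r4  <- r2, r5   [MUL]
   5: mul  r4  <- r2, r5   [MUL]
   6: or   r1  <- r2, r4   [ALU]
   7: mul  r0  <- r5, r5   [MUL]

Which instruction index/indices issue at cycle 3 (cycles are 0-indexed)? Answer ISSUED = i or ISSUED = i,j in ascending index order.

  cy0 -> i0 (and.ALU) RAW r5
  cy1 -> i1 (blt.BR) no-port BR/MEM
  cy2 -> i2 (st.MEM) no-port MEM/MEM
  cy3 -> i3,i4 (ld.MEM mulh.MUL) dual
  cy4 -> i5 (mul.MUL) RAW r4
  cy5 -> i6,i7 (or.ALU mul.MUL) dual

ISSUED = 3,4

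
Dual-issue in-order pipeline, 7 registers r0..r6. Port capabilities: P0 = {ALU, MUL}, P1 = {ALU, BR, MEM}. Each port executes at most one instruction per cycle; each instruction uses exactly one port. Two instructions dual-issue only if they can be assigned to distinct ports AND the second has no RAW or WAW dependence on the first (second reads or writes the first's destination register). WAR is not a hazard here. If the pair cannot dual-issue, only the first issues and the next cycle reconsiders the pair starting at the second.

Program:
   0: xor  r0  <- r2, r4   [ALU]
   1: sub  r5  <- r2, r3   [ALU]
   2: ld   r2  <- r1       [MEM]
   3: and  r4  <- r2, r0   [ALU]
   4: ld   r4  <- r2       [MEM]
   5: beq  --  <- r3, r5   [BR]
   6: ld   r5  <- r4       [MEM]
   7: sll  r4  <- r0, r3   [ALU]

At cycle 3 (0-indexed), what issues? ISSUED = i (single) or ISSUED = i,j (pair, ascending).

t=0 i0/i1:xor+sub ; pair
t=1 i2:ld ; RAW r2
t=2 i3:and ; WAW r4
t=3 i4:ld ; no-port MEM/BR
t=4 i5:beq ; no-port BR/MEM
t=5 i6/i7:ld+sll ; pair

ISSUED = 4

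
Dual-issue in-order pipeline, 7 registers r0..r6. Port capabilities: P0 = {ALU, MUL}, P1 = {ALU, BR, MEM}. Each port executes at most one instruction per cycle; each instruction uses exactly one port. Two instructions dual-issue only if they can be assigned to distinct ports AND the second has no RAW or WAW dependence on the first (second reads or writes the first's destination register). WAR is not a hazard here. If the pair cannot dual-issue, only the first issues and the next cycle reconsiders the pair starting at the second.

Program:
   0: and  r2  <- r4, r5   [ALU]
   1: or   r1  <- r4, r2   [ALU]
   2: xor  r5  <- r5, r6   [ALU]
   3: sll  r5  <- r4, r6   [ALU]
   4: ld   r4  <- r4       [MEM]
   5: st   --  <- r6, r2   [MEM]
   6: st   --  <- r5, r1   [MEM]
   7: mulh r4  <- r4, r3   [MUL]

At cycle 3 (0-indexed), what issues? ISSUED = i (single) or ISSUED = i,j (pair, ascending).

[0] i0  and  -- RAW r2
[1] i1,i2  or xor  -- dual
[2] i3,i4  sll ld  -- dual
[3] i5  st  -- no-port MEM/MEM
[4] i6,i7  st mulh  -- dual

ISSUED = 5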